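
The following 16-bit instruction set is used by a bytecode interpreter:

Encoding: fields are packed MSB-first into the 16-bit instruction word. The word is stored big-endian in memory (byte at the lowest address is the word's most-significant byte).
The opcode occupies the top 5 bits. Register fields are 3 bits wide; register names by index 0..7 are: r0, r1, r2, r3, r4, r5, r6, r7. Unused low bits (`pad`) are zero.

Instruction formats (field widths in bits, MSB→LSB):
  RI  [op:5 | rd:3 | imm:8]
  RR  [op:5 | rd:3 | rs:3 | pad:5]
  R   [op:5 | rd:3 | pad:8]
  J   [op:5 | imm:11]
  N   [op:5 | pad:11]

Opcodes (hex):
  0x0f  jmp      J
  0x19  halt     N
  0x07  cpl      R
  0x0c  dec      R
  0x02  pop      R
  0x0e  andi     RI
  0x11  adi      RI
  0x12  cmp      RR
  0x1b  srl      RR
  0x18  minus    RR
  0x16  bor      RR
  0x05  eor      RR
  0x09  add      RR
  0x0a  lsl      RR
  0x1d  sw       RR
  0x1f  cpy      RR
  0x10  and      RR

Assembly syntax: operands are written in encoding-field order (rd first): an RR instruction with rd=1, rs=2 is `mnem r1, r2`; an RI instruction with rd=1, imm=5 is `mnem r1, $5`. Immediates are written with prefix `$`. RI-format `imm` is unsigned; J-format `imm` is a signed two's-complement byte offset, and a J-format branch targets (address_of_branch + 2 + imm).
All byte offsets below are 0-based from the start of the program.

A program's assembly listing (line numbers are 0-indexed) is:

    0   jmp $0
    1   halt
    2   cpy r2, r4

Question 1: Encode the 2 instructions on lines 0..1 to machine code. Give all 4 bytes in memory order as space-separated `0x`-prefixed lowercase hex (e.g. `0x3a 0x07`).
0. jmp fields op=0xf:5|imm=0:11 → word 7800h → 78 00
1. halt fields op=0x19:5|pad=0:11 → word c800h → c8 00

0x78 0x00 0xc8 0x00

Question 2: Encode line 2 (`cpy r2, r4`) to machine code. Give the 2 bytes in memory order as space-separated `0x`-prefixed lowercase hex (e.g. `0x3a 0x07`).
0xfa 0x80

line 2 (cpy): pack op=0x1f:5|rd=2:3|rs=4:3|pad=0:5 = 0xfa80; big→ fa 80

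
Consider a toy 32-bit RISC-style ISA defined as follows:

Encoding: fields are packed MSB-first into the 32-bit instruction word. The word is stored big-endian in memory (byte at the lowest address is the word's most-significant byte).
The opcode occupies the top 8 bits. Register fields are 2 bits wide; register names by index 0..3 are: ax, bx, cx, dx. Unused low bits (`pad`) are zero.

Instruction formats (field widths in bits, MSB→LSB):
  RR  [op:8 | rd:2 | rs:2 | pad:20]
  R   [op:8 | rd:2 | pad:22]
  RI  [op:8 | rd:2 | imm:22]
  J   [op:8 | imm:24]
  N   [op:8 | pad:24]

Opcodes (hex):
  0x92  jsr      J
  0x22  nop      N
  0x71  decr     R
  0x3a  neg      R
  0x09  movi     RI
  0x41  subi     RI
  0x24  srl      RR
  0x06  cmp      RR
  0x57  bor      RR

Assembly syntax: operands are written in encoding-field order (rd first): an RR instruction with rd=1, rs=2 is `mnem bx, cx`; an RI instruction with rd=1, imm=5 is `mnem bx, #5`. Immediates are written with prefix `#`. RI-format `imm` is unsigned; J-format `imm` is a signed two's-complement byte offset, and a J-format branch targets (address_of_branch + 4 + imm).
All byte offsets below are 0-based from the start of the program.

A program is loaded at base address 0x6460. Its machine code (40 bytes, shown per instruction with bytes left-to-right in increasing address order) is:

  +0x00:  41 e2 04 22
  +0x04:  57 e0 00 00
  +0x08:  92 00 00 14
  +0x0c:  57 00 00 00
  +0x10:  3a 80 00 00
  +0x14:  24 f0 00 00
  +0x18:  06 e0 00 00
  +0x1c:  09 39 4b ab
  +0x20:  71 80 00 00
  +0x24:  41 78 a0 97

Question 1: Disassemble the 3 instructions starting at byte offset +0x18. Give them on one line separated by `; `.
cmp dx, cx; movi ax, #3754923; decr cx

+0x18: 06 e0 00 00 ⇒ word 0x06e00000 (big)
  op=0x06e00000>>24=0x6 ⇒ cmp (RR)
  [23:22] rd=3 = dx
  [21:20] rs=2 = cx
+0x1c: 09 39 4b ab ⇒ word 0x09394bab (big)
  op=0x09394bab>>24=0x9 ⇒ movi (RI)
  [23:22] rd=0 = ax
  [21:0] imm=3754923 = #3754923
+0x20: 71 80 00 00 ⇒ word 0x71800000 (big)
  op=0x71800000>>24=0x71 ⇒ decr (R)
  [23:22] rd=2 = cx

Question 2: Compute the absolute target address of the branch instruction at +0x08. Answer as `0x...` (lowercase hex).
[08] 92 00 00 14 → 0x92000014
  opcode bits[31:24]=0x92: jsr/J
  imm@[23:0]=0x14 ⇒ #20
  target = base 0x6460 + off 0x08 + 4 + imm 20 = 0x6480

0x6480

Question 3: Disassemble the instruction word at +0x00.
+0x00: 41 e2 04 22 ⇒ word 0x41e20422 (big)
  opcode bits[31:24]=0x41: subi/RI
  rd@[23:22]=0x3 ⇒ dx
  imm@[21:0]=0x220422 ⇒ #2229282

subi dx, #2229282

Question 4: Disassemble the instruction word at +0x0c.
bor ax, ax

@+0c  big-endian(57 00 00 00) = 0x57000000
  top 8b → 0x57 → bor [RR]
  [23:22] rd=0 = ax
  [21:20] rs=0 = ax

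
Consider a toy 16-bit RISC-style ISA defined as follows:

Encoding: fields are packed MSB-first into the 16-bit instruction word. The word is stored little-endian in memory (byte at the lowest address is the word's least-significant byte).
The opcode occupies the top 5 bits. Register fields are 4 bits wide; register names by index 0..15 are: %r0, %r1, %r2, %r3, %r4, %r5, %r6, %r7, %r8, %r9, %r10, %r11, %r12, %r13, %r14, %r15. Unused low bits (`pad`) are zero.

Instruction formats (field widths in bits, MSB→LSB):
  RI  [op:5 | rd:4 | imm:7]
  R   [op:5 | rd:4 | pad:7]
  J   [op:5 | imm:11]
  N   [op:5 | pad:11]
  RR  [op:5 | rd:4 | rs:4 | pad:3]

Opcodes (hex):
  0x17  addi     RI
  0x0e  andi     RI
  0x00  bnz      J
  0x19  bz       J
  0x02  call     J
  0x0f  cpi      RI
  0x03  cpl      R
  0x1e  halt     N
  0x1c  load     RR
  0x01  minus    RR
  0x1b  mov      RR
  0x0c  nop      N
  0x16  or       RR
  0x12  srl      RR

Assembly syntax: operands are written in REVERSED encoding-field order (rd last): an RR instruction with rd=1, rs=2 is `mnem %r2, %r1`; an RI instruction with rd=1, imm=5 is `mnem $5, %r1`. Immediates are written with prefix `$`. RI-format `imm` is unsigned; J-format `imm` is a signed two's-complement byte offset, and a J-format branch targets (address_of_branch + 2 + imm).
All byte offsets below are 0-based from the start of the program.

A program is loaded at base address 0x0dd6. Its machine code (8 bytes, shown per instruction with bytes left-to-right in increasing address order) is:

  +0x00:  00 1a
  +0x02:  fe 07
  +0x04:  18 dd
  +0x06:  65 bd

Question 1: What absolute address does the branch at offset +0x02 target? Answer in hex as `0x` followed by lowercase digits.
0x0dd8

off 0x02: read fe 07 as little → 0x07fe
  opcode bits[15:11]=0x0: bnz/J
  imm@[10:0]=0x7fe (s11→-2) ⇒ $-2
  target = base 0x0dd6 + off 0x02 + 2 + imm -2 = 0x0dd8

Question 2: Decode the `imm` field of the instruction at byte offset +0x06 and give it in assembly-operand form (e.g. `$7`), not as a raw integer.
off 0x06: read 65 bd as little → 0xbd65
  op=0xbd65>>11=0x17 ⇒ addi (RI)
  rd: (w>>7)&0xf=0xa → %r10
  imm: (w>>0)&0x7f=0x65 → $101

$101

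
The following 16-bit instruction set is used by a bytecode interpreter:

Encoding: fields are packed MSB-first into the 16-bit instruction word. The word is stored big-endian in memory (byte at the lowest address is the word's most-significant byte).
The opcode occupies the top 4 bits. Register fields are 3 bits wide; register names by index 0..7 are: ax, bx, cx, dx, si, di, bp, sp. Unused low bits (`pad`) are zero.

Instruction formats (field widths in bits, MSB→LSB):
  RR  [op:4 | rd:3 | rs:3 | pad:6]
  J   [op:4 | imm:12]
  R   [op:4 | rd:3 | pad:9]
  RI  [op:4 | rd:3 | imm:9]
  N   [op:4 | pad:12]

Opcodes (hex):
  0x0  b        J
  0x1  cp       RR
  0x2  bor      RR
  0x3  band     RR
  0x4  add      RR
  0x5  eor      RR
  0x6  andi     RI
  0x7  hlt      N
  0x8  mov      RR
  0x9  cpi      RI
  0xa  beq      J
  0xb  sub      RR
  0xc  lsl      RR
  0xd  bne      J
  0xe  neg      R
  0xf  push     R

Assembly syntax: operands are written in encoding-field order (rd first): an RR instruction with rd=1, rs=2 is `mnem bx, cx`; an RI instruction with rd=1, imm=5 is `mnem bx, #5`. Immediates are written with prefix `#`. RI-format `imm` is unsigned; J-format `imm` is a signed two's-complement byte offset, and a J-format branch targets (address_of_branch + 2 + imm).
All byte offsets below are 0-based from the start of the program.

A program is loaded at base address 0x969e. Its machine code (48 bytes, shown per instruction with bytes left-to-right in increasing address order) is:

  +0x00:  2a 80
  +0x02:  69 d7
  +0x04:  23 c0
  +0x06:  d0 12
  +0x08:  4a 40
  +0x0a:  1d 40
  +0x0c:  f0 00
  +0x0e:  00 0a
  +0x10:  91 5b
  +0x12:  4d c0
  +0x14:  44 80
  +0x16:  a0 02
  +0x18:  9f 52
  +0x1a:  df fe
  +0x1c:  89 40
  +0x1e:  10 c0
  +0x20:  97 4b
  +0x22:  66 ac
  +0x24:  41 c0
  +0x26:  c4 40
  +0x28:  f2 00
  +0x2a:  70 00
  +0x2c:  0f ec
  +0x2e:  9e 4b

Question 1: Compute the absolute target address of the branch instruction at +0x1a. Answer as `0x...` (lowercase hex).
@+1a  big-endian(df fe) = 0xdffe
  op=0xdffe>>12=0xd ⇒ bne (J)
  [11:0] imm=4094 (s12→-2) = #-2
  target = base 0x969e + off 0x1a + 2 + imm -2 = 0x96b8

0x96b8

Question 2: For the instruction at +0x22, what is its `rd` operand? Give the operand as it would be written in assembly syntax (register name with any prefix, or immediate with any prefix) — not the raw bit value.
dx

[22] 66 ac → 0x66ac
  opcode bits[15:12]=0x6: andi/RI
  rd: (w>>9)&0x7=0x3 → dx
  imm: (w>>0)&0x1ff=0xac → #172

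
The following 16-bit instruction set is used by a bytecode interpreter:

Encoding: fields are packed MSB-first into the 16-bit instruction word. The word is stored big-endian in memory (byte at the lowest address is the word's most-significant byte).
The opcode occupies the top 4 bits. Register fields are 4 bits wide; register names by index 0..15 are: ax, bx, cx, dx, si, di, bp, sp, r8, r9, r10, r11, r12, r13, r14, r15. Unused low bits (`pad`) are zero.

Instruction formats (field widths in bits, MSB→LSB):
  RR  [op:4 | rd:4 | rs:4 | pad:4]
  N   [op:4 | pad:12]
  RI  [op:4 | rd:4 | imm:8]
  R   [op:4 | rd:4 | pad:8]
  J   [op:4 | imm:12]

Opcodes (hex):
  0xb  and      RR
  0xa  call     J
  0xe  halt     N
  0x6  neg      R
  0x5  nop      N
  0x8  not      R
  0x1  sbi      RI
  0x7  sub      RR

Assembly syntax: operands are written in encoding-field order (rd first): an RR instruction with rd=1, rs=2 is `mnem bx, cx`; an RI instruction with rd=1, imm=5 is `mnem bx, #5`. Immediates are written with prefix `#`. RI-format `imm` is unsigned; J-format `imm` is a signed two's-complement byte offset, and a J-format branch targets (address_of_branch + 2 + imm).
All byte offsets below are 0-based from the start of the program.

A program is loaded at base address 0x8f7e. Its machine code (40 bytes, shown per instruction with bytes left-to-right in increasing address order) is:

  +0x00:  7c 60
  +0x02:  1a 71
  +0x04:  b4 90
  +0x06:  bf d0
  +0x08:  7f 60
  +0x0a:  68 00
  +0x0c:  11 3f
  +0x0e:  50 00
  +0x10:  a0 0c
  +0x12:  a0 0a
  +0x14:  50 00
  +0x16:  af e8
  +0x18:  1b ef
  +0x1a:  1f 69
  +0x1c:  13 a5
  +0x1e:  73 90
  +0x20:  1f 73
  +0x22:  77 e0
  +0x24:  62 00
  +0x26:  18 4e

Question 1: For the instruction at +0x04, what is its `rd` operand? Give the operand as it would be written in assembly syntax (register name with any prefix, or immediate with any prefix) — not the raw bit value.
si

@+04  big-endian(b4 90) = 0xb490
  op=0xb490>>12=0xb ⇒ and (RR)
  rd: (w>>8)&0xf=0x4 → si
  rs: (w>>4)&0xf=0x9 → r9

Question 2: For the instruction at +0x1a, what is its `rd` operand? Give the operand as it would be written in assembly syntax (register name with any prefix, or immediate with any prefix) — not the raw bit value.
+0x1a: 1f 69 ⇒ word 0x1f69 (big)
  opcode bits[15:12]=0x1: sbi/RI
  [11:8] rd=15 = r15
  [7:0] imm=105 = #105

r15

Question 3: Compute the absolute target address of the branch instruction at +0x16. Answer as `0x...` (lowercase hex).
[16] af e8 → 0xafe8
  opcode bits[15:12]=0xa: call/J
  imm@[11:0]=0xfe8 (s12→-24) ⇒ #-24
  target = base 0x8f7e + off 0x16 + 2 + imm -24 = 0x8f7e

0x8f7e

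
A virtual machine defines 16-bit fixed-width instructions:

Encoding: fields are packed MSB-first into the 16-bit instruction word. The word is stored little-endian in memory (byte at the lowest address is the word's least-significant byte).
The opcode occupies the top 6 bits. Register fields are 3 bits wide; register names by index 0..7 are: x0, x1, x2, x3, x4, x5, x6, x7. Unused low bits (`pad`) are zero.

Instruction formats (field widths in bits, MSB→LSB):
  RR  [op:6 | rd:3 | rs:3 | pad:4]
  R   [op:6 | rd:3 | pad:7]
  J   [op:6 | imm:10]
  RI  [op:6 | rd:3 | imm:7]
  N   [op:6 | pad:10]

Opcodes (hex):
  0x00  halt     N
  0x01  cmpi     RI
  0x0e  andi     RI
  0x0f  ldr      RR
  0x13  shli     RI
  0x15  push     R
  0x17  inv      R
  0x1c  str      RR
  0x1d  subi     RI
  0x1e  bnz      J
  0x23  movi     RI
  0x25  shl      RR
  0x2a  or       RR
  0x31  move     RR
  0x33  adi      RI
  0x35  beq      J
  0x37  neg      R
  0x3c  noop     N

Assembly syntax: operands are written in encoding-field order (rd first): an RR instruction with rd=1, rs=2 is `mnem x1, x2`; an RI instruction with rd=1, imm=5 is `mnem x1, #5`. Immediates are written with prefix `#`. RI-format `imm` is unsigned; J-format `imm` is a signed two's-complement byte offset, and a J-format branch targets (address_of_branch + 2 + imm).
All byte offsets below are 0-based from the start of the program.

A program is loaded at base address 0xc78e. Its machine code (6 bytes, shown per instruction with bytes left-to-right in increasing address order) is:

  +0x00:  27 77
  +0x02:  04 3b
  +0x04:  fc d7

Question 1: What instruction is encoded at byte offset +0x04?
beq #-4

@+04  little-endian(fc d7) = 0xd7fc
  top 6b → 0x35 → beq [J]
  imm@[9:0]=0x3fc (s10→-4) ⇒ #-4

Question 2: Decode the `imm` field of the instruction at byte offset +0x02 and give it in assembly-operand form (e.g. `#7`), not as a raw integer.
#4

off 0x02: read 04 3b as little → 0x3b04
  top 6b → 0xe → andi [RI]
  rd: (w>>7)&0x7=0x6 → x6
  imm: (w>>0)&0x7f=0x4 → #4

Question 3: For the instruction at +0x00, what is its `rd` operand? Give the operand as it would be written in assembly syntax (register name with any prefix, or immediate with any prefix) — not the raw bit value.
[00] 27 77 → 0x7727
  opcode bits[15:10]=0x1d: subi/RI
  rd@[9:7]=0x6 ⇒ x6
  imm@[6:0]=0x27 ⇒ #39

x6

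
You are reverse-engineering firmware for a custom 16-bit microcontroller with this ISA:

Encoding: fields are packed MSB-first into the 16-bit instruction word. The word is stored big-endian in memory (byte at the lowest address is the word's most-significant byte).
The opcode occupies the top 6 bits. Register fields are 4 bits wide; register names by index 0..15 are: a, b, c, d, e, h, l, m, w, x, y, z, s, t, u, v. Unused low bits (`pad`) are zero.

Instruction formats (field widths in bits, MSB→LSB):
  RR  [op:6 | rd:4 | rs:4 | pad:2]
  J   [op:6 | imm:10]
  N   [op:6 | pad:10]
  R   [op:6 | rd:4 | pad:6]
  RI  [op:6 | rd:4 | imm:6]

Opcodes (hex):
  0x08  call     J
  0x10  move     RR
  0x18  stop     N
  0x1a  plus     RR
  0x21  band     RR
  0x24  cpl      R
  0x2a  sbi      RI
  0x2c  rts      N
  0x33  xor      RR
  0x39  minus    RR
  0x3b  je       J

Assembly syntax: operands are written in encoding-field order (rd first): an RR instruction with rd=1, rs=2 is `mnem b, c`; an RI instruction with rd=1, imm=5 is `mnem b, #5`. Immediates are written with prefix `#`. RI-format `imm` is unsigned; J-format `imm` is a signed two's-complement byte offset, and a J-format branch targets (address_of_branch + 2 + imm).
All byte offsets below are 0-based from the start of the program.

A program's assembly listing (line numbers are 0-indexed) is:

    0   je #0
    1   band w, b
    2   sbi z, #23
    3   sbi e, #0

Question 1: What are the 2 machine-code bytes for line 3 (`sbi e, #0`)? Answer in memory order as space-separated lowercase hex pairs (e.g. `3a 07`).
a9 00

3. sbi fields op=0x2a:6|rd=4:4|imm=0:6 → word a900h → a9 00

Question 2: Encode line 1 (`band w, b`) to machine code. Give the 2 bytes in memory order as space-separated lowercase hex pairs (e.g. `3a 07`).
L1: band op=0x21:6|rd=8:4|rs=1:4|pad=0:2 ⇒ 0x8604 ⇒ big 86 04

86 04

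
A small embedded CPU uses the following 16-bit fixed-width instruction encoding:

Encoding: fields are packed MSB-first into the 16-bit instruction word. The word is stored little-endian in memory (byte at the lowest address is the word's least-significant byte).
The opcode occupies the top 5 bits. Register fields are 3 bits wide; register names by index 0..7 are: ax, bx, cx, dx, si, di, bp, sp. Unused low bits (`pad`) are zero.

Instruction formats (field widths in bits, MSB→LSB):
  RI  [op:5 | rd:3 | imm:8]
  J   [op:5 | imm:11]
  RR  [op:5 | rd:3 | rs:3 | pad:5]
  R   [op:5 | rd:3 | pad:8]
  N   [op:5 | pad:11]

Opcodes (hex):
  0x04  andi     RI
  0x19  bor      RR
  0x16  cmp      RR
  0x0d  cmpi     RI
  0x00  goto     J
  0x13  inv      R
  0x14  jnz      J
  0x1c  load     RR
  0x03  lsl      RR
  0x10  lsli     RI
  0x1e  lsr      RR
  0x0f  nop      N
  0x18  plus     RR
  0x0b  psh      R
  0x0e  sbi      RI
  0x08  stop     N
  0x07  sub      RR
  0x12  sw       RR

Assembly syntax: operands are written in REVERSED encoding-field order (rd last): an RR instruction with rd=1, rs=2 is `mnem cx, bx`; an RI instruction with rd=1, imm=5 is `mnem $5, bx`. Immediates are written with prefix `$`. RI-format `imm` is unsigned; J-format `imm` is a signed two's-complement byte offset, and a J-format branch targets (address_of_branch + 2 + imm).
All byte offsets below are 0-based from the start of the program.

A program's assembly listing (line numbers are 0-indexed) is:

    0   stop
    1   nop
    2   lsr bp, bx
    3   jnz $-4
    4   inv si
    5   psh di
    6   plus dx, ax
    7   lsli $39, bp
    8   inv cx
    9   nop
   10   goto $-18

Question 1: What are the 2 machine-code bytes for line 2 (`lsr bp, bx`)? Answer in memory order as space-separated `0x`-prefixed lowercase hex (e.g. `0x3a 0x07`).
line 2 (lsr): pack op=0x1e:5|rd=1:3|rs=6:3|pad=0:5 = 0xf1c0; little→ c0 f1

0xc0 0xf1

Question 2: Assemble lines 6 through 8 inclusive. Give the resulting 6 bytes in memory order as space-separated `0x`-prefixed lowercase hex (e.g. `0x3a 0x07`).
0x60 0xc0 0x27 0x86 0x00 0x9a

6. plus fields op=0x18:5|rd=0:3|rs=3:3|pad=0:5 → word c060h → 60 c0
7. lsli fields op=0x10:5|rd=6:3|imm=39:8 → word 8627h → 27 86
8. inv fields op=0x13:5|rd=2:3|pad=0:8 → word 9a00h → 00 9a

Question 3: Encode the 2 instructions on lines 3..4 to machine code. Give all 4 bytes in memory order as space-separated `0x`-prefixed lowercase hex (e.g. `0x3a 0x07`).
3. jnz fields op=0x14:5|imm=-4:11 → word a7fch → fc a7
4. inv fields op=0x13:5|rd=4:3|pad=0:8 → word 9c00h → 00 9c

0xfc 0xa7 0x00 0x9c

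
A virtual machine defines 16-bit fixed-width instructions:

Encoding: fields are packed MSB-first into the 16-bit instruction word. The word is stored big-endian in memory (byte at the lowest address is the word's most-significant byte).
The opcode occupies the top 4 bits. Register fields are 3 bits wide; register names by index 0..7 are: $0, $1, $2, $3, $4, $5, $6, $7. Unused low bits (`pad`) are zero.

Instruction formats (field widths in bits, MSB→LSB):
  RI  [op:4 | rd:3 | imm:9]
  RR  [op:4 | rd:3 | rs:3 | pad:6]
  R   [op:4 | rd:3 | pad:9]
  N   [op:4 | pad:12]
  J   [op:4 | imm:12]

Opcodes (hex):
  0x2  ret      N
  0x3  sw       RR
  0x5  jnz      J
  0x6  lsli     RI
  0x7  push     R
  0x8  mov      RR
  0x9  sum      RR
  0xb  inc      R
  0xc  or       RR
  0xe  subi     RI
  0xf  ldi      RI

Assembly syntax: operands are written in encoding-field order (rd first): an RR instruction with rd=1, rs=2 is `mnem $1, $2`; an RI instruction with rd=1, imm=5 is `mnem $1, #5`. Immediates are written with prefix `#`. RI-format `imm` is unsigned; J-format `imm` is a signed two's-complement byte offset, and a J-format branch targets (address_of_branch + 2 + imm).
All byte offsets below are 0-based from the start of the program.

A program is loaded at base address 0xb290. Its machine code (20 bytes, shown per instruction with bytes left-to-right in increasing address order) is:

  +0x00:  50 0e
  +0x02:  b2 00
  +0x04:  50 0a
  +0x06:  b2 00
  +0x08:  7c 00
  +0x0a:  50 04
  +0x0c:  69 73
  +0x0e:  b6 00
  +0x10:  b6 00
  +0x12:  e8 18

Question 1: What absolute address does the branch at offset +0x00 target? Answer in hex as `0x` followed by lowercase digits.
0xb2a0

+0x00: 50 0e ⇒ word 0x500e (big)
  op=0x500e>>12=0x5 ⇒ jnz (J)
  [11:0] imm=14 = #14
  target = base 0xb290 + off 0x00 + 2 + imm 14 = 0xb2a0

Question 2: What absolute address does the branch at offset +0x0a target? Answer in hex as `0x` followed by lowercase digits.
0xb2a0

off 0x0a: read 50 04 as big → 0x5004
  op=0x5004>>12=0x5 ⇒ jnz (J)
  [11:0] imm=4 = #4
  target = base 0xb290 + off 0x0a + 2 + imm 4 = 0xb2a0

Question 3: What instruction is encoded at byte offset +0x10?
inc $3

+0x10: b6 00 ⇒ word 0xb600 (big)
  top 4b → 0xb → inc [R]
  [11:9] rd=3 = $3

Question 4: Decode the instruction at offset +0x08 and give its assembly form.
off 0x08: read 7c 00 as big → 0x7c00
  op=0x7c00>>12=0x7 ⇒ push (R)
  rd: (w>>9)&0x7=0x6 → $6

push $6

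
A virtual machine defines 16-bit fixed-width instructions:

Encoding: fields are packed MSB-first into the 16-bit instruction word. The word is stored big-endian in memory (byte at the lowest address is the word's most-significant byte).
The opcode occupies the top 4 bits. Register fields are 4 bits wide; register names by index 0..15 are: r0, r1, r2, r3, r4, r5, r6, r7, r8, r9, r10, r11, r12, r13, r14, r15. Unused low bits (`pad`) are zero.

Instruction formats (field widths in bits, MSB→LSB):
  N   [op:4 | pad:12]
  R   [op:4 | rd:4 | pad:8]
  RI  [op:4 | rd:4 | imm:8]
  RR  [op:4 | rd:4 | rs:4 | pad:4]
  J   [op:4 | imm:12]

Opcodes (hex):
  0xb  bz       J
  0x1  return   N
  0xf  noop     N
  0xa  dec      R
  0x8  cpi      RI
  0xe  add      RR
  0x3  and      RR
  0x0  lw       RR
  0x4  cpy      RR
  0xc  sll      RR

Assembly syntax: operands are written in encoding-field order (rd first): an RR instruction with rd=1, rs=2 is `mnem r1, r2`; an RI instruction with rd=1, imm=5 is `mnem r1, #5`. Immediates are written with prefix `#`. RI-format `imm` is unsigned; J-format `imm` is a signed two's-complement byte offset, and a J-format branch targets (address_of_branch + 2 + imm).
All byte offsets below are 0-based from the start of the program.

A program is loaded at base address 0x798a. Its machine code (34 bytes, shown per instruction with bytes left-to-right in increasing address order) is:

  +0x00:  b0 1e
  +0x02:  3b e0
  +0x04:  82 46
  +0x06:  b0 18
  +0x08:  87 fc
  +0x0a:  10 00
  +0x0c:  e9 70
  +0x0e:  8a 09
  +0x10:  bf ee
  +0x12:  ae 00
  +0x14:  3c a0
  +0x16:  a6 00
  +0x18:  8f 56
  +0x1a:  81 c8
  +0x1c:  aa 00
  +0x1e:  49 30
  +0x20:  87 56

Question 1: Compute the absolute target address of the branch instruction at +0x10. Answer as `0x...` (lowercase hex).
0x798a

@+10  big-endian(bf ee) = 0xbfee
  top 4b → 0xb → bz [J]
  imm@[11:0]=0xfee (s12→-18) ⇒ #-18
  target = base 0x798a + off 0x10 + 2 + imm -18 = 0x798a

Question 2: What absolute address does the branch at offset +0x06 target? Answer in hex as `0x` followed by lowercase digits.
+0x06: b0 18 ⇒ word 0xb018 (big)
  top 4b → 0xb → bz [J]
  imm: (w>>0)&0xfff=0x18 → #24
  target = base 0x798a + off 0x06 + 2 + imm 24 = 0x79aa

0x79aa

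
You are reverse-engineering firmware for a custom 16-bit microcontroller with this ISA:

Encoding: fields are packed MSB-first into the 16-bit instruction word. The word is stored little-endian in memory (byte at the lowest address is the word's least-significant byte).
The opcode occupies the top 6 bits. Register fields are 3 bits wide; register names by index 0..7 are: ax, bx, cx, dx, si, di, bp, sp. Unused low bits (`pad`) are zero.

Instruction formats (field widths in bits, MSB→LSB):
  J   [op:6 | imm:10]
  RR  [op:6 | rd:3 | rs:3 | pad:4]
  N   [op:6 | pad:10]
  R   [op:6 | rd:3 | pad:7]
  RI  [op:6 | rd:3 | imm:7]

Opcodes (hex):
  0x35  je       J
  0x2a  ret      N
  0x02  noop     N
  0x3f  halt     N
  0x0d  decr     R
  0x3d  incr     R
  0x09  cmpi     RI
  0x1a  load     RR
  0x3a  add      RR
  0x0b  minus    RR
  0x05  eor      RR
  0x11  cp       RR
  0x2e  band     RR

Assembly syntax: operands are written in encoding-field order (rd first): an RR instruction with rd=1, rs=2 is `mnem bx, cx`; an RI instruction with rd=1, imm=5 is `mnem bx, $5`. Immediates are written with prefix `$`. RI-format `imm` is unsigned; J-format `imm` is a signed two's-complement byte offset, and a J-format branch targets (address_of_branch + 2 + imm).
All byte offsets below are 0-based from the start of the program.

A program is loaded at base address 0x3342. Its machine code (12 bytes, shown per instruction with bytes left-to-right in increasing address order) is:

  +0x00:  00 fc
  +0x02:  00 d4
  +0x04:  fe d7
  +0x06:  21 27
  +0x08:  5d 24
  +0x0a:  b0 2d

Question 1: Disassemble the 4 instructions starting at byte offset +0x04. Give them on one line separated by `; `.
je $-2; cmpi bp, $33; cmpi ax, $93; minus dx, dx

off 0x04: read fe d7 as little → 0xd7fe
  op=0xd7fe>>10=0x35 ⇒ je (J)
  imm: (w>>0)&0x3ff=0x3fe (s10→-2) → $-2
off 0x06: read 21 27 as little → 0x2721
  op=0x2721>>10=0x9 ⇒ cmpi (RI)
  rd: (w>>7)&0x7=0x6 → bp
  imm: (w>>0)&0x7f=0x21 → $33
off 0x08: read 5d 24 as little → 0x245d
  op=0x245d>>10=0x9 ⇒ cmpi (RI)
  rd: (w>>7)&0x7=0x0 → ax
  imm: (w>>0)&0x7f=0x5d → $93
off 0x0a: read b0 2d as little → 0x2db0
  op=0x2db0>>10=0xb ⇒ minus (RR)
  rd: (w>>7)&0x7=0x3 → dx
  rs: (w>>4)&0x7=0x3 → dx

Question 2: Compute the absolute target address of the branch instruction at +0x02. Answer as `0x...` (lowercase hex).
0x3346

off 0x02: read 00 d4 as little → 0xd400
  opcode bits[15:10]=0x35: je/J
  imm: (w>>0)&0x3ff=0x0 → $0
  target = base 0x3342 + off 0x02 + 2 + imm 0 = 0x3346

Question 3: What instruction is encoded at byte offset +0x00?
halt

off 0x00: read 00 fc as little → 0xfc00
  top 6b → 0x3f → halt [N]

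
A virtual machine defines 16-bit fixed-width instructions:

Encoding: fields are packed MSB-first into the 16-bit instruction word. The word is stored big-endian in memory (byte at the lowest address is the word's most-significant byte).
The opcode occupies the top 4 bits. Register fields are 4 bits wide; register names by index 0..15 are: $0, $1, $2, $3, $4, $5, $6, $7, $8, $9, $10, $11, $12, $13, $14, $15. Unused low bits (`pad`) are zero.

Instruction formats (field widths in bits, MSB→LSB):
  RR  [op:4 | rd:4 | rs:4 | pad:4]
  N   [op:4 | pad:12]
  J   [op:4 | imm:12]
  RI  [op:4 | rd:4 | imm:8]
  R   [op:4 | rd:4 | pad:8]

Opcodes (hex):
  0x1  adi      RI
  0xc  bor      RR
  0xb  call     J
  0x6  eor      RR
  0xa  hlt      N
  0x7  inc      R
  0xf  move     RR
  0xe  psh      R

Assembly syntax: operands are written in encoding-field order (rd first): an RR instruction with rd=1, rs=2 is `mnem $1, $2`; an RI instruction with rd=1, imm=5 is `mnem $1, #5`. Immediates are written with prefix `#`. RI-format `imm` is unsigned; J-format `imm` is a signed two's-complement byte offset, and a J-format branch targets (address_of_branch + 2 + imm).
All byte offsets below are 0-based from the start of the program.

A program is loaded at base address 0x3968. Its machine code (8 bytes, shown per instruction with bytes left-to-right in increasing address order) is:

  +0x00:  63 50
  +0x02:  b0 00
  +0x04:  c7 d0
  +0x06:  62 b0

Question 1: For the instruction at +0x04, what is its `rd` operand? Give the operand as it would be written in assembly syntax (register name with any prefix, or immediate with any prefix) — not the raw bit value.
+0x04: c7 d0 ⇒ word 0xc7d0 (big)
  opcode bits[15:12]=0xc: bor/RR
  rd: (w>>8)&0xf=0x7 → $7
  rs: (w>>4)&0xf=0xd → $13

$7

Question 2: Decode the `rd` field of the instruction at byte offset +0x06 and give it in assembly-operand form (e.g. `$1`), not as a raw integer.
$2

+0x06: 62 b0 ⇒ word 0x62b0 (big)
  top 4b → 0x6 → eor [RR]
  [11:8] rd=2 = $2
  [7:4] rs=11 = $11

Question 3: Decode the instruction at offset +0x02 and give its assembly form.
call #0

@+02  big-endian(b0 00) = 0xb000
  op=0xb000>>12=0xb ⇒ call (J)
  imm: (w>>0)&0xfff=0x0 → #0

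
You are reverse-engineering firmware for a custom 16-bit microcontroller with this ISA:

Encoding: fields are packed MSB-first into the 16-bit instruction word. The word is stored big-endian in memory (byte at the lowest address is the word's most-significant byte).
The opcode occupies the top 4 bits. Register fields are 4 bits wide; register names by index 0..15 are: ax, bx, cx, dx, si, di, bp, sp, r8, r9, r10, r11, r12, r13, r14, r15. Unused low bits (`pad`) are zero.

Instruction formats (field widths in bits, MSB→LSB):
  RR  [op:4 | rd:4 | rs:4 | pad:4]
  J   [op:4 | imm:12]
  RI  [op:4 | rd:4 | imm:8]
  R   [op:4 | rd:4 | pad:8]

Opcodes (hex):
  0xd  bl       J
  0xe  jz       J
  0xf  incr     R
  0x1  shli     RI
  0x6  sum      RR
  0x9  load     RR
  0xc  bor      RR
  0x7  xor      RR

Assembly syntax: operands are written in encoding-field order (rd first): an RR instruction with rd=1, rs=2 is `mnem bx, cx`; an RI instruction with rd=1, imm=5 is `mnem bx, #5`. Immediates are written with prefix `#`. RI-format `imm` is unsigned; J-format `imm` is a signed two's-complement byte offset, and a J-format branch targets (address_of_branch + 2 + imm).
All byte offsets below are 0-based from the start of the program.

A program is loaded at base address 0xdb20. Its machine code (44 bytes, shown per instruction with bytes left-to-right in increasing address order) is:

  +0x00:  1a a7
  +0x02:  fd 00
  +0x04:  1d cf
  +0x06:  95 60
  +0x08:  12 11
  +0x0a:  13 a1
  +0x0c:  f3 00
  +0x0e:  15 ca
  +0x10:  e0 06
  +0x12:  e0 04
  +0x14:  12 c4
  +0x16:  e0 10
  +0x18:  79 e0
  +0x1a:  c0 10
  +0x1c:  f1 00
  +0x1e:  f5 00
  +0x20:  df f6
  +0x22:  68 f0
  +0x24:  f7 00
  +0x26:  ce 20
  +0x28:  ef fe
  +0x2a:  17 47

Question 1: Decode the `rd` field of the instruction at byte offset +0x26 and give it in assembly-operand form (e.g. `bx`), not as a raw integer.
off 0x26: read ce 20 as big → 0xce20
  top 4b → 0xc → bor [RR]
  rd: (w>>8)&0xf=0xe → r14
  rs: (w>>4)&0xf=0x2 → cx

r14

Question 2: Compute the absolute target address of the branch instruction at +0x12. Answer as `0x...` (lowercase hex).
0xdb38

off 0x12: read e0 04 as big → 0xe004
  opcode bits[15:12]=0xe: jz/J
  imm@[11:0]=0x4 ⇒ #4
  target = base 0xdb20 + off 0x12 + 2 + imm 4 = 0xdb38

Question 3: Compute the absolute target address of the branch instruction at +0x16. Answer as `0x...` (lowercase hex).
0xdb48

off 0x16: read e0 10 as big → 0xe010
  top 4b → 0xe → jz [J]
  imm: (w>>0)&0xfff=0x10 → #16
  target = base 0xdb20 + off 0x16 + 2 + imm 16 = 0xdb48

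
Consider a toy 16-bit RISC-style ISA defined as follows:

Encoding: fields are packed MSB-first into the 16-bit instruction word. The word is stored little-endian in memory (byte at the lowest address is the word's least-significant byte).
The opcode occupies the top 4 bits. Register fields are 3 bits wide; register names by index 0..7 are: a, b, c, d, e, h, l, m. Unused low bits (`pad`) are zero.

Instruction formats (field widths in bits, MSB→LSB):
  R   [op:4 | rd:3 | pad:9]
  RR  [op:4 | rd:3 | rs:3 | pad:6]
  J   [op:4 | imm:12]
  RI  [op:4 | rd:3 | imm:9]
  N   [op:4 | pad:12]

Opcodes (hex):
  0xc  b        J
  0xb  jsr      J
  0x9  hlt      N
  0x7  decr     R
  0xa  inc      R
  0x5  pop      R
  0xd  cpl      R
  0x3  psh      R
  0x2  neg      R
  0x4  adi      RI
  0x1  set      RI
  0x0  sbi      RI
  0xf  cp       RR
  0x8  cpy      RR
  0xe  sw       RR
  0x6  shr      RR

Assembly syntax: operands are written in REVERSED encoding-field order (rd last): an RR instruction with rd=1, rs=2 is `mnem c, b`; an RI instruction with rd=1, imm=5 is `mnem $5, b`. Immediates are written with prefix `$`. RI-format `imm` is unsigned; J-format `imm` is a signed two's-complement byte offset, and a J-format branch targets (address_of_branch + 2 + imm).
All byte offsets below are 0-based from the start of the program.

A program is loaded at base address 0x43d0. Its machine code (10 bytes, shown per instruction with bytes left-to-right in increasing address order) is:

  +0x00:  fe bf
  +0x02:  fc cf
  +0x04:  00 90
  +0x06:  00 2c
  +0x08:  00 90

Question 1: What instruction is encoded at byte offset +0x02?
b $-4

@+02  little-endian(fc cf) = 0xcffc
  op=0xcffc>>12=0xc ⇒ b (J)
  imm@[11:0]=0xffc (s12→-4) ⇒ $-4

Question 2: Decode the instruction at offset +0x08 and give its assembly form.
+0x08: 00 90 ⇒ word 0x9000 (little)
  opcode bits[15:12]=0x9: hlt/N

hlt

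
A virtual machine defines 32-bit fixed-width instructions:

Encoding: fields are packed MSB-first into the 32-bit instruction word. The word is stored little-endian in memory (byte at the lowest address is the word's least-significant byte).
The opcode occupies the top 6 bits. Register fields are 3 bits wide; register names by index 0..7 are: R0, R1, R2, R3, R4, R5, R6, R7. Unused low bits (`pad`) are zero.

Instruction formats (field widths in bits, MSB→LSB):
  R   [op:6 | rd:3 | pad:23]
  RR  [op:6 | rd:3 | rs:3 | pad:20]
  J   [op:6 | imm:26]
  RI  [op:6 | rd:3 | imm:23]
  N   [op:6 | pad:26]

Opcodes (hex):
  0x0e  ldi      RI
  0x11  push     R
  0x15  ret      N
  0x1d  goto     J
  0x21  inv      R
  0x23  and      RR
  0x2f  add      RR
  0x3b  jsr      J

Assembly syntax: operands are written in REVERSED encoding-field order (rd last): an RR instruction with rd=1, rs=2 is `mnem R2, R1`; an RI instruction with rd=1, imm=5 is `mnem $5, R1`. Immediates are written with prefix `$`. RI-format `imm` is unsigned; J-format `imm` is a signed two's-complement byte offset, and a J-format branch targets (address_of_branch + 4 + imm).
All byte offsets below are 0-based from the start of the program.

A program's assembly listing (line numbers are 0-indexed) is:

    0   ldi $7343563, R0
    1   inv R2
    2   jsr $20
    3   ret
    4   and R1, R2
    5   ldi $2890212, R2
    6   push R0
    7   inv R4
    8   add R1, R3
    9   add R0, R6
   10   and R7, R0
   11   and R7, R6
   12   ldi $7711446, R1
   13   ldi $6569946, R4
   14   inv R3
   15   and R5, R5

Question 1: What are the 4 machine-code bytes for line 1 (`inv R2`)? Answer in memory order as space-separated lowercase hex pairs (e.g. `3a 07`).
1. inv fields op=0x21:6|rd=2:3|pad=0:23 → word 85000000h → 00 00 00 85

00 00 00 85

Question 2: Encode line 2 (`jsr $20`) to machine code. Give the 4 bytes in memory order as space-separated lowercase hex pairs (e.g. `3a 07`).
14 00 00 ec

line 2 (jsr): pack op=0x3b:6|imm=20:26 = 0xec000014; little→ 14 00 00 ec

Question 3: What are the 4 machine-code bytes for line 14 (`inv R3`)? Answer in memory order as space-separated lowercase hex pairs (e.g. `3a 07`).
line 14 (inv): pack op=0x21:6|rd=3:3|pad=0:23 = 0x85800000; little→ 00 00 80 85

00 00 80 85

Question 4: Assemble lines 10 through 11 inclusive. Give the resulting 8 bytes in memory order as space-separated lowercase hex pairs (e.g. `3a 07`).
00 00 70 8c 00 00 70 8f

L10: and op=0x23:6|rd=0:3|rs=7:3|pad=0:20 ⇒ 0x8c700000 ⇒ little 00 00 70 8c
L11: and op=0x23:6|rd=6:3|rs=7:3|pad=0:20 ⇒ 0x8f700000 ⇒ little 00 00 70 8f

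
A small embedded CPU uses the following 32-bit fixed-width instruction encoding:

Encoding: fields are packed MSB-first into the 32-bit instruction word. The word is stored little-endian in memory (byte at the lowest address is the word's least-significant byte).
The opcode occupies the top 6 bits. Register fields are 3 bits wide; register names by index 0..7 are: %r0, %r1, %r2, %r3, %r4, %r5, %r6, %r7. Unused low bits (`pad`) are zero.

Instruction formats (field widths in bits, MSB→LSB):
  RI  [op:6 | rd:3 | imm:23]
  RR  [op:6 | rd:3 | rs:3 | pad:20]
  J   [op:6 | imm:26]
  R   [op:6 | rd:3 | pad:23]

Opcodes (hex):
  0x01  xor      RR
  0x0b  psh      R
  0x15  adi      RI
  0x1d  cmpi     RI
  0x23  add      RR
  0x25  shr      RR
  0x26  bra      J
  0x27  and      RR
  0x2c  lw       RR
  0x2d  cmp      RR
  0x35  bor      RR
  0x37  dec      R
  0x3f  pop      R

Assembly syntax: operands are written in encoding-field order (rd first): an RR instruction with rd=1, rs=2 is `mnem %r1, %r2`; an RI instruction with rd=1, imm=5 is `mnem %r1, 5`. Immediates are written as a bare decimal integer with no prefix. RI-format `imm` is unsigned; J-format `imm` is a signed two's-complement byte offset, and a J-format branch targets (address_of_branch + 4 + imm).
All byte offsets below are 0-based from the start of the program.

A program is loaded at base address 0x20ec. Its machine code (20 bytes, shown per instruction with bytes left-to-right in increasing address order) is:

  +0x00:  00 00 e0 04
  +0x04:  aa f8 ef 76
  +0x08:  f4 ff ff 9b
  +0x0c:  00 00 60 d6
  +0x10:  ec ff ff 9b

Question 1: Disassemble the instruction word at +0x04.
off 0x04: read aa f8 ef 76 as little → 0x76eff8aa
  opcode bits[31:26]=0x1d: cmpi/RI
  rd: (w>>23)&0x7=0x5 → %r5
  imm: (w>>0)&0x7fffff=0x6ff8aa → 7338154

cmpi %r5, 7338154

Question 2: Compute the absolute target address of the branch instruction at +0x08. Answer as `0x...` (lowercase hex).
0x20ec

[08] f4 ff ff 9b → 0x9bfffff4
  opcode bits[31:26]=0x26: bra/J
  [25:0] imm=67108852 (s26→-12) = -12
  target = base 0x20ec + off 0x08 + 4 + imm -12 = 0x20ec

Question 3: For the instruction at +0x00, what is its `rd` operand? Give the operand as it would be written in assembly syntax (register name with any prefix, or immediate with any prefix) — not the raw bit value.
off 0x00: read 00 00 e0 04 as little → 0x04e00000
  top 6b → 0x1 → xor [RR]
  [25:23] rd=1 = %r1
  [22:20] rs=6 = %r6

%r1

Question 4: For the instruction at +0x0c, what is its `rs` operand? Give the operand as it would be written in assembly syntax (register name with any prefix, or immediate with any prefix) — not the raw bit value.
%r6

@+0c  little-endian(00 00 60 d6) = 0xd6600000
  opcode bits[31:26]=0x35: bor/RR
  rd@[25:23]=0x4 ⇒ %r4
  rs@[22:20]=0x6 ⇒ %r6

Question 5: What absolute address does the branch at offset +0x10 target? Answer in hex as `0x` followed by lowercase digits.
0x20ec

[10] ec ff ff 9b → 0x9bffffec
  opcode bits[31:26]=0x26: bra/J
  [25:0] imm=67108844 (s26→-20) = -20
  target = base 0x20ec + off 0x10 + 4 + imm -20 = 0x20ec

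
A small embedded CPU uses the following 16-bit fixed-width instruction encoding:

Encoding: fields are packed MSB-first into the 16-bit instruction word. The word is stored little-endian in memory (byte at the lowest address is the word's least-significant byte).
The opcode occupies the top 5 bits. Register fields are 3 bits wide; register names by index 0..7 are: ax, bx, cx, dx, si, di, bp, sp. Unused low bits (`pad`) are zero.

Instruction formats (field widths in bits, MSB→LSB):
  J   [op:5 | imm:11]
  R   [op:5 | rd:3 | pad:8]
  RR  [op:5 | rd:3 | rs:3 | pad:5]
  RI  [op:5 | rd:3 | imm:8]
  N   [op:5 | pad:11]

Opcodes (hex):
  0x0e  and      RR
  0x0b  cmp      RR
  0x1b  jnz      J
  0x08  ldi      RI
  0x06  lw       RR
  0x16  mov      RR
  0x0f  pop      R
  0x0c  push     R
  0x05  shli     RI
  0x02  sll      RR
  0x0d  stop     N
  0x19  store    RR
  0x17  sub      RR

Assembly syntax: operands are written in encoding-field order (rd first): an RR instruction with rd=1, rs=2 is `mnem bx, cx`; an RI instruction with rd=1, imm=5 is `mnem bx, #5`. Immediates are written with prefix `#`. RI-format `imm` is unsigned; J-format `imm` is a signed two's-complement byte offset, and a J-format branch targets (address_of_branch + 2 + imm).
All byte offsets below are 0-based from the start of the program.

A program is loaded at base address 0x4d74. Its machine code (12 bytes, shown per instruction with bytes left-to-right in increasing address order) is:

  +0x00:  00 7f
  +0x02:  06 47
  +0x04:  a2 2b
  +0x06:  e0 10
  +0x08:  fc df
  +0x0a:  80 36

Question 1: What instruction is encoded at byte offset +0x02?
@+02  little-endian(06 47) = 0x4706
  top 5b → 0x8 → ldi [RI]
  [10:8] rd=7 = sp
  [7:0] imm=6 = #6

ldi sp, #6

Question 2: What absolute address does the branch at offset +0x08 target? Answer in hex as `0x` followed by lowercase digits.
0x4d7a

@+08  little-endian(fc df) = 0xdffc
  opcode bits[15:11]=0x1b: jnz/J
  imm@[10:0]=0x7fc (s11→-4) ⇒ #-4
  target = base 0x4d74 + off 0x08 + 2 + imm -4 = 0x4d7a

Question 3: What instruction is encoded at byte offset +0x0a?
+0x0a: 80 36 ⇒ word 0x3680 (little)
  op=0x3680>>11=0x6 ⇒ lw (RR)
  rd@[10:8]=0x6 ⇒ bp
  rs@[7:5]=0x4 ⇒ si

lw bp, si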